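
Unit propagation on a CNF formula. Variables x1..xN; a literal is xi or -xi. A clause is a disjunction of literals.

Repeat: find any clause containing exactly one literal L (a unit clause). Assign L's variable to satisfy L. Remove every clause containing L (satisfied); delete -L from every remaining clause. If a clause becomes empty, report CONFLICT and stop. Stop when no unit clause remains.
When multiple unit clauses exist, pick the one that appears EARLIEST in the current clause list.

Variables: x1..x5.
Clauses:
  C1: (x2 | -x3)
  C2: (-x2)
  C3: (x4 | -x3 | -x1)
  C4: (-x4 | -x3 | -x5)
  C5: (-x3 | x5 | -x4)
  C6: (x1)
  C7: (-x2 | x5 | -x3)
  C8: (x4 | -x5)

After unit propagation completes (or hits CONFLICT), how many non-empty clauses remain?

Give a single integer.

unit clause [-2] forces x2=F; simplify:
  drop 2 from [2, -3] -> [-3]
  satisfied 2 clause(s); 6 remain; assigned so far: [2]
unit clause [-3] forces x3=F; simplify:
  satisfied 4 clause(s); 2 remain; assigned so far: [2, 3]
unit clause [1] forces x1=T; simplify:
  satisfied 1 clause(s); 1 remain; assigned so far: [1, 2, 3]

Answer: 1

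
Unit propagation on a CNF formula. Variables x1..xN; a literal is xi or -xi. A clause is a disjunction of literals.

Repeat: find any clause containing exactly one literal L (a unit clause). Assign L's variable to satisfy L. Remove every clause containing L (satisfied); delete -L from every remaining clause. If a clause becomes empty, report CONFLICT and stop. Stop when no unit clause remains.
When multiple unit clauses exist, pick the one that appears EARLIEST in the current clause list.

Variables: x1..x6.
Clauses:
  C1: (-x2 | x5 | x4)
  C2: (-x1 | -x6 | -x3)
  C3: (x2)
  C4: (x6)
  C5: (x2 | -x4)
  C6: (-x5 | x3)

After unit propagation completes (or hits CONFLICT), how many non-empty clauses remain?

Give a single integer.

unit clause [2] forces x2=T; simplify:
  drop -2 from [-2, 5, 4] -> [5, 4]
  satisfied 2 clause(s); 4 remain; assigned so far: [2]
unit clause [6] forces x6=T; simplify:
  drop -6 from [-1, -6, -3] -> [-1, -3]
  satisfied 1 clause(s); 3 remain; assigned so far: [2, 6]

Answer: 3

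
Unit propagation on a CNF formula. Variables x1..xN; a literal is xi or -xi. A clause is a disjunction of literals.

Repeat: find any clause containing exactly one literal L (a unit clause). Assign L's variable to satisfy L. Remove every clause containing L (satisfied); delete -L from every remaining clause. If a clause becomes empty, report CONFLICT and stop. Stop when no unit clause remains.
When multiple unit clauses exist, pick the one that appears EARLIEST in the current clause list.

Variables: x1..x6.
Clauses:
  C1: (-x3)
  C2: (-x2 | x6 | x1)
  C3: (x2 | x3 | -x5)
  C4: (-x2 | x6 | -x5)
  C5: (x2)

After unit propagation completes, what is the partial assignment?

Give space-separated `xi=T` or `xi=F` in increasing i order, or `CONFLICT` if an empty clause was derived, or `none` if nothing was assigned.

Answer: x2=T x3=F

Derivation:
unit clause [-3] forces x3=F; simplify:
  drop 3 from [2, 3, -5] -> [2, -5]
  satisfied 1 clause(s); 4 remain; assigned so far: [3]
unit clause [2] forces x2=T; simplify:
  drop -2 from [-2, 6, 1] -> [6, 1]
  drop -2 from [-2, 6, -5] -> [6, -5]
  satisfied 2 clause(s); 2 remain; assigned so far: [2, 3]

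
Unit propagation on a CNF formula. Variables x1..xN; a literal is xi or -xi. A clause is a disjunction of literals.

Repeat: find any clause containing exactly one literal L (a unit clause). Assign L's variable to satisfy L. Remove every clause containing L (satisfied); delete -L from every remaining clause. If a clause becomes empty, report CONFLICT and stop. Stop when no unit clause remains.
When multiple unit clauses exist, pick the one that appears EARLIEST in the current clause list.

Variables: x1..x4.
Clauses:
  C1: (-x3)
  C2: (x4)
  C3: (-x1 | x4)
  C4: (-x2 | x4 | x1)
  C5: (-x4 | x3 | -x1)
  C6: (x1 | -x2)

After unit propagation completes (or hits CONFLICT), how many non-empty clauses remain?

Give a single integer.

Answer: 0

Derivation:
unit clause [-3] forces x3=F; simplify:
  drop 3 from [-4, 3, -1] -> [-4, -1]
  satisfied 1 clause(s); 5 remain; assigned so far: [3]
unit clause [4] forces x4=T; simplify:
  drop -4 from [-4, -1] -> [-1]
  satisfied 3 clause(s); 2 remain; assigned so far: [3, 4]
unit clause [-1] forces x1=F; simplify:
  drop 1 from [1, -2] -> [-2]
  satisfied 1 clause(s); 1 remain; assigned so far: [1, 3, 4]
unit clause [-2] forces x2=F; simplify:
  satisfied 1 clause(s); 0 remain; assigned so far: [1, 2, 3, 4]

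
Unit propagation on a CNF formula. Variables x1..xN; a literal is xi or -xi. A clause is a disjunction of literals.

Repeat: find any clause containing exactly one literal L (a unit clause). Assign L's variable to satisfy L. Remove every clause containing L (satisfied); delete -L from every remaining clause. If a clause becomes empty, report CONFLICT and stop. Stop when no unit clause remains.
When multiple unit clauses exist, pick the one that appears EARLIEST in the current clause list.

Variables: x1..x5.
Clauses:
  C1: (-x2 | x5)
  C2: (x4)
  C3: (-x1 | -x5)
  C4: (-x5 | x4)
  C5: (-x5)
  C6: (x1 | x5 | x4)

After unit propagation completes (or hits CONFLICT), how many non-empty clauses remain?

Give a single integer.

unit clause [4] forces x4=T; simplify:
  satisfied 3 clause(s); 3 remain; assigned so far: [4]
unit clause [-5] forces x5=F; simplify:
  drop 5 from [-2, 5] -> [-2]
  satisfied 2 clause(s); 1 remain; assigned so far: [4, 5]
unit clause [-2] forces x2=F; simplify:
  satisfied 1 clause(s); 0 remain; assigned so far: [2, 4, 5]

Answer: 0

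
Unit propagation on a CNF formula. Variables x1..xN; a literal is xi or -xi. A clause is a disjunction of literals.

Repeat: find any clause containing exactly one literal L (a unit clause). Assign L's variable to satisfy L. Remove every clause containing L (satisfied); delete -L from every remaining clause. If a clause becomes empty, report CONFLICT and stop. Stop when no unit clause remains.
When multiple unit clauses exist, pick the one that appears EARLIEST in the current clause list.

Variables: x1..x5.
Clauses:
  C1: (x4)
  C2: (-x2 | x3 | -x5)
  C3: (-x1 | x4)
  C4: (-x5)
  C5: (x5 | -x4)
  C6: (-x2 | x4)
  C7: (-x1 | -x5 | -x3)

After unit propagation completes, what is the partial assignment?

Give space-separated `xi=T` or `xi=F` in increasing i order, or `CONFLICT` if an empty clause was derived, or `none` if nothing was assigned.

unit clause [4] forces x4=T; simplify:
  drop -4 from [5, -4] -> [5]
  satisfied 3 clause(s); 4 remain; assigned so far: [4]
unit clause [-5] forces x5=F; simplify:
  drop 5 from [5] -> [] (empty!)
  satisfied 3 clause(s); 1 remain; assigned so far: [4, 5]
CONFLICT (empty clause)

Answer: CONFLICT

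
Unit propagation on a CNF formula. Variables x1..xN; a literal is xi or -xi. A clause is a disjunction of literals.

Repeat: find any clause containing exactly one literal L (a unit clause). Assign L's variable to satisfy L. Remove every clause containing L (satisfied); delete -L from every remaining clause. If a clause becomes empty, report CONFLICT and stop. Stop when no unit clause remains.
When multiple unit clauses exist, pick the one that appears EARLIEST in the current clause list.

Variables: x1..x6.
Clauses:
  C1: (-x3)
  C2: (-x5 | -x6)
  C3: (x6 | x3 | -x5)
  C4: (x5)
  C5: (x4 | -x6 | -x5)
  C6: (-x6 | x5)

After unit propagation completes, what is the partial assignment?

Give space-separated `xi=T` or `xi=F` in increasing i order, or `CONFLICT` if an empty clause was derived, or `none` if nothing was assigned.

Answer: CONFLICT

Derivation:
unit clause [-3] forces x3=F; simplify:
  drop 3 from [6, 3, -5] -> [6, -5]
  satisfied 1 clause(s); 5 remain; assigned so far: [3]
unit clause [5] forces x5=T; simplify:
  drop -5 from [-5, -6] -> [-6]
  drop -5 from [6, -5] -> [6]
  drop -5 from [4, -6, -5] -> [4, -6]
  satisfied 2 clause(s); 3 remain; assigned so far: [3, 5]
unit clause [-6] forces x6=F; simplify:
  drop 6 from [6] -> [] (empty!)
  satisfied 2 clause(s); 1 remain; assigned so far: [3, 5, 6]
CONFLICT (empty clause)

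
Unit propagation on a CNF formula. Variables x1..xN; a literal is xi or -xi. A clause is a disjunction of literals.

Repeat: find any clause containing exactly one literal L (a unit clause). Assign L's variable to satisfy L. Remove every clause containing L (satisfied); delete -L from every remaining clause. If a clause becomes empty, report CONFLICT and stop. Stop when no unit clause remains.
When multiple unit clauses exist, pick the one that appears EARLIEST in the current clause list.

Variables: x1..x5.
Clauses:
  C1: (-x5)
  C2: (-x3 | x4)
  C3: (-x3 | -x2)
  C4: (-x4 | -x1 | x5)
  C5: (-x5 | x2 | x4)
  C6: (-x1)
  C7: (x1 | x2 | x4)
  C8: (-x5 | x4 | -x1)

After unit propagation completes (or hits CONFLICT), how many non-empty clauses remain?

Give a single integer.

Answer: 3

Derivation:
unit clause [-5] forces x5=F; simplify:
  drop 5 from [-4, -1, 5] -> [-4, -1]
  satisfied 3 clause(s); 5 remain; assigned so far: [5]
unit clause [-1] forces x1=F; simplify:
  drop 1 from [1, 2, 4] -> [2, 4]
  satisfied 2 clause(s); 3 remain; assigned so far: [1, 5]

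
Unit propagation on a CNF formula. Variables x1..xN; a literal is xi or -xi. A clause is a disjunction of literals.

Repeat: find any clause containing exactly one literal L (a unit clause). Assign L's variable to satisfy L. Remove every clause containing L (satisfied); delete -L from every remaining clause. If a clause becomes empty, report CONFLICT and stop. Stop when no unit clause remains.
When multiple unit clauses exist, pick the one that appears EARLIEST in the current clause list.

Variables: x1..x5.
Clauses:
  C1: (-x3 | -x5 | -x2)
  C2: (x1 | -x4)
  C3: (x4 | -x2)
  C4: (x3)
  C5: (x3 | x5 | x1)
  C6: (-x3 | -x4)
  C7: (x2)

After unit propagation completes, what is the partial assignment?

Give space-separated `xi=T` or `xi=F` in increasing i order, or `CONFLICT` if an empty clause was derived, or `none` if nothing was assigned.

unit clause [3] forces x3=T; simplify:
  drop -3 from [-3, -5, -2] -> [-5, -2]
  drop -3 from [-3, -4] -> [-4]
  satisfied 2 clause(s); 5 remain; assigned so far: [3]
unit clause [-4] forces x4=F; simplify:
  drop 4 from [4, -2] -> [-2]
  satisfied 2 clause(s); 3 remain; assigned so far: [3, 4]
unit clause [-2] forces x2=F; simplify:
  drop 2 from [2] -> [] (empty!)
  satisfied 2 clause(s); 1 remain; assigned so far: [2, 3, 4]
CONFLICT (empty clause)

Answer: CONFLICT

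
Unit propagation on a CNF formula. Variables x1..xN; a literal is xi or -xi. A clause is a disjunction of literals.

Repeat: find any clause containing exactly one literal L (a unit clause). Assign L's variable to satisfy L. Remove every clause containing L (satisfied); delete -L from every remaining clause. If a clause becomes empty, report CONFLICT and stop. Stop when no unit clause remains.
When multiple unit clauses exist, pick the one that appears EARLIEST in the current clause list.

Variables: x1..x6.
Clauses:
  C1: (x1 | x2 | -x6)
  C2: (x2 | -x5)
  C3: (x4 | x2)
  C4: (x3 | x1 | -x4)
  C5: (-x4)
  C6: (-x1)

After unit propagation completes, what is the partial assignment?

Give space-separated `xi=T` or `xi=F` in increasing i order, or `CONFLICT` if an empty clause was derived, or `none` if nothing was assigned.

Answer: x1=F x2=T x4=F

Derivation:
unit clause [-4] forces x4=F; simplify:
  drop 4 from [4, 2] -> [2]
  satisfied 2 clause(s); 4 remain; assigned so far: [4]
unit clause [2] forces x2=T; simplify:
  satisfied 3 clause(s); 1 remain; assigned so far: [2, 4]
unit clause [-1] forces x1=F; simplify:
  satisfied 1 clause(s); 0 remain; assigned so far: [1, 2, 4]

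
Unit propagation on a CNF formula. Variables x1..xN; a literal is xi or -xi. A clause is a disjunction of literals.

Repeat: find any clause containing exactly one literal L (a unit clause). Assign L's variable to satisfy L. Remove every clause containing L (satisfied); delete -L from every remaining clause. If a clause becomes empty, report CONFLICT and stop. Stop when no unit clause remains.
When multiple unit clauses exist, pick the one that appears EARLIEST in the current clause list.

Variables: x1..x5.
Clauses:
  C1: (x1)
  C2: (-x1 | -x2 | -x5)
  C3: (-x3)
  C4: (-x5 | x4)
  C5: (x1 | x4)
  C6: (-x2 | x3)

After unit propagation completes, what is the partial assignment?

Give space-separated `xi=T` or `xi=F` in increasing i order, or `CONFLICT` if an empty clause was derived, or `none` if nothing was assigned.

unit clause [1] forces x1=T; simplify:
  drop -1 from [-1, -2, -5] -> [-2, -5]
  satisfied 2 clause(s); 4 remain; assigned so far: [1]
unit clause [-3] forces x3=F; simplify:
  drop 3 from [-2, 3] -> [-2]
  satisfied 1 clause(s); 3 remain; assigned so far: [1, 3]
unit clause [-2] forces x2=F; simplify:
  satisfied 2 clause(s); 1 remain; assigned so far: [1, 2, 3]

Answer: x1=T x2=F x3=F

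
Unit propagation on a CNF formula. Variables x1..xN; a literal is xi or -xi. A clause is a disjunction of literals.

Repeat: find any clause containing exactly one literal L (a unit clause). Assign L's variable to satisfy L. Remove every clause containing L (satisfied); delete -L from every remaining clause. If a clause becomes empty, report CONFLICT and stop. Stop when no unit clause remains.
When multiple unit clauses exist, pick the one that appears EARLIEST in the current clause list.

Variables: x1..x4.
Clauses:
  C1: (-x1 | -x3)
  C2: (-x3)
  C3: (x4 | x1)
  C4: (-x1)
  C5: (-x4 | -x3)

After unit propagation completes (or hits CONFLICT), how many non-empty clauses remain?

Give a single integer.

unit clause [-3] forces x3=F; simplify:
  satisfied 3 clause(s); 2 remain; assigned so far: [3]
unit clause [-1] forces x1=F; simplify:
  drop 1 from [4, 1] -> [4]
  satisfied 1 clause(s); 1 remain; assigned so far: [1, 3]
unit clause [4] forces x4=T; simplify:
  satisfied 1 clause(s); 0 remain; assigned so far: [1, 3, 4]

Answer: 0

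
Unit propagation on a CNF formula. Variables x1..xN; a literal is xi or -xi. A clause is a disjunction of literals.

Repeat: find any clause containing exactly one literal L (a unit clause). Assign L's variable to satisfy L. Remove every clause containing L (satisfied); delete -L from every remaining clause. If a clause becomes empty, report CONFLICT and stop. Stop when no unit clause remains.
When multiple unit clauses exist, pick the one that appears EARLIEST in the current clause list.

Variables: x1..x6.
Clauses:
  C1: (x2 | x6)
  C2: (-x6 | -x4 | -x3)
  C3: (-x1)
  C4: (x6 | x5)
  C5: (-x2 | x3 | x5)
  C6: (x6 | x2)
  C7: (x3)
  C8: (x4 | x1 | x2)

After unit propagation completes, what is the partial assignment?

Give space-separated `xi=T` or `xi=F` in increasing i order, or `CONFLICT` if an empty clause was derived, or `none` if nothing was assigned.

Answer: x1=F x3=T

Derivation:
unit clause [-1] forces x1=F; simplify:
  drop 1 from [4, 1, 2] -> [4, 2]
  satisfied 1 clause(s); 7 remain; assigned so far: [1]
unit clause [3] forces x3=T; simplify:
  drop -3 from [-6, -4, -3] -> [-6, -4]
  satisfied 2 clause(s); 5 remain; assigned so far: [1, 3]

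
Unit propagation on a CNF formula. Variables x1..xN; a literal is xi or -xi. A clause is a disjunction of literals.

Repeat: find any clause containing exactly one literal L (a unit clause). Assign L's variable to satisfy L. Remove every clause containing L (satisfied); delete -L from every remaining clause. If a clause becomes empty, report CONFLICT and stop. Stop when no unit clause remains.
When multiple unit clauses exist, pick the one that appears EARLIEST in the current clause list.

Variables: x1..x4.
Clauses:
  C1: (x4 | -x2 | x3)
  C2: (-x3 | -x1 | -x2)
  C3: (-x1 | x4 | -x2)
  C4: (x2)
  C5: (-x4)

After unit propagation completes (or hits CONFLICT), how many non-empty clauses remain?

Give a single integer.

unit clause [2] forces x2=T; simplify:
  drop -2 from [4, -2, 3] -> [4, 3]
  drop -2 from [-3, -1, -2] -> [-3, -1]
  drop -2 from [-1, 4, -2] -> [-1, 4]
  satisfied 1 clause(s); 4 remain; assigned so far: [2]
unit clause [-4] forces x4=F; simplify:
  drop 4 from [4, 3] -> [3]
  drop 4 from [-1, 4] -> [-1]
  satisfied 1 clause(s); 3 remain; assigned so far: [2, 4]
unit clause [3] forces x3=T; simplify:
  drop -3 from [-3, -1] -> [-1]
  satisfied 1 clause(s); 2 remain; assigned so far: [2, 3, 4]
unit clause [-1] forces x1=F; simplify:
  satisfied 2 clause(s); 0 remain; assigned so far: [1, 2, 3, 4]

Answer: 0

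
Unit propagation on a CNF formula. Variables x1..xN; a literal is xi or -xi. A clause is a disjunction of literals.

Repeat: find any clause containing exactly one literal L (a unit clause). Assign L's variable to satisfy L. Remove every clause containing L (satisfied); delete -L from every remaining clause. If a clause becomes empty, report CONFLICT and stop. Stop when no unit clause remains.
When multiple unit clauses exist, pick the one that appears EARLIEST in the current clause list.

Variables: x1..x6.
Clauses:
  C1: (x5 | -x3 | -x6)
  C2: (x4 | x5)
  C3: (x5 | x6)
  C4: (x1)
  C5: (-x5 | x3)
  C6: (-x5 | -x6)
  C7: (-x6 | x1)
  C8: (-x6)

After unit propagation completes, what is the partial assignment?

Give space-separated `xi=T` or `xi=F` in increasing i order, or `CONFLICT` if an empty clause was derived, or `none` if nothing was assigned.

unit clause [1] forces x1=T; simplify:
  satisfied 2 clause(s); 6 remain; assigned so far: [1]
unit clause [-6] forces x6=F; simplify:
  drop 6 from [5, 6] -> [5]
  satisfied 3 clause(s); 3 remain; assigned so far: [1, 6]
unit clause [5] forces x5=T; simplify:
  drop -5 from [-5, 3] -> [3]
  satisfied 2 clause(s); 1 remain; assigned so far: [1, 5, 6]
unit clause [3] forces x3=T; simplify:
  satisfied 1 clause(s); 0 remain; assigned so far: [1, 3, 5, 6]

Answer: x1=T x3=T x5=T x6=F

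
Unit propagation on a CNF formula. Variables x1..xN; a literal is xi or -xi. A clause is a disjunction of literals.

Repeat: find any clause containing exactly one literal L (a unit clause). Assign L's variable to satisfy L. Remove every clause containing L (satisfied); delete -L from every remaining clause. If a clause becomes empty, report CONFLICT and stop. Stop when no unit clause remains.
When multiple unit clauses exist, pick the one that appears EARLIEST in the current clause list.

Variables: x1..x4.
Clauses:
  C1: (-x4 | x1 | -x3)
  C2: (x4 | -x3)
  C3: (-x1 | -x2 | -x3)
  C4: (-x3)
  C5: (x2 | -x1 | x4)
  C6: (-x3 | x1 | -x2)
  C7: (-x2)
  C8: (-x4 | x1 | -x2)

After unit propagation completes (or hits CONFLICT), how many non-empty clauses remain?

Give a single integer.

Answer: 1

Derivation:
unit clause [-3] forces x3=F; simplify:
  satisfied 5 clause(s); 3 remain; assigned so far: [3]
unit clause [-2] forces x2=F; simplify:
  drop 2 from [2, -1, 4] -> [-1, 4]
  satisfied 2 clause(s); 1 remain; assigned so far: [2, 3]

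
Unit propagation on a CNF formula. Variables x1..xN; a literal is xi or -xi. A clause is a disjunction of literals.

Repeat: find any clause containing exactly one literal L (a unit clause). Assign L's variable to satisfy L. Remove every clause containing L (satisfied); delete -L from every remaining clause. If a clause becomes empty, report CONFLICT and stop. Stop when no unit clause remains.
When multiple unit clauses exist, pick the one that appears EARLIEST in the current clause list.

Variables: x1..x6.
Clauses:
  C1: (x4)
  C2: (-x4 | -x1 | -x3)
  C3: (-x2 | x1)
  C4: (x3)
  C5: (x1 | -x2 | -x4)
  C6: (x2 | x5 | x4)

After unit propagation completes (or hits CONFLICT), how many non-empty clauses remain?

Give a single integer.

Answer: 0

Derivation:
unit clause [4] forces x4=T; simplify:
  drop -4 from [-4, -1, -3] -> [-1, -3]
  drop -4 from [1, -2, -4] -> [1, -2]
  satisfied 2 clause(s); 4 remain; assigned so far: [4]
unit clause [3] forces x3=T; simplify:
  drop -3 from [-1, -3] -> [-1]
  satisfied 1 clause(s); 3 remain; assigned so far: [3, 4]
unit clause [-1] forces x1=F; simplify:
  drop 1 from [-2, 1] -> [-2]
  drop 1 from [1, -2] -> [-2]
  satisfied 1 clause(s); 2 remain; assigned so far: [1, 3, 4]
unit clause [-2] forces x2=F; simplify:
  satisfied 2 clause(s); 0 remain; assigned so far: [1, 2, 3, 4]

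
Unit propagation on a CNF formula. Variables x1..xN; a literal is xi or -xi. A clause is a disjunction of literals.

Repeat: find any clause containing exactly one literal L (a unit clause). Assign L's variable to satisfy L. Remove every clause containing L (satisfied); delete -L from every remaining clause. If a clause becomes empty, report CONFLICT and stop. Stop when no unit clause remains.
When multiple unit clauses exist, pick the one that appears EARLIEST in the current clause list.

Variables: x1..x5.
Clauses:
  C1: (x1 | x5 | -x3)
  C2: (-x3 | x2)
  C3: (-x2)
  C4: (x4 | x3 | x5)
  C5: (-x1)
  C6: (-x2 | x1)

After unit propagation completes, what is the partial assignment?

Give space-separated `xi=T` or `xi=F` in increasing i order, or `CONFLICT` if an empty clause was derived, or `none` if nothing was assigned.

Answer: x1=F x2=F x3=F

Derivation:
unit clause [-2] forces x2=F; simplify:
  drop 2 from [-3, 2] -> [-3]
  satisfied 2 clause(s); 4 remain; assigned so far: [2]
unit clause [-3] forces x3=F; simplify:
  drop 3 from [4, 3, 5] -> [4, 5]
  satisfied 2 clause(s); 2 remain; assigned so far: [2, 3]
unit clause [-1] forces x1=F; simplify:
  satisfied 1 clause(s); 1 remain; assigned so far: [1, 2, 3]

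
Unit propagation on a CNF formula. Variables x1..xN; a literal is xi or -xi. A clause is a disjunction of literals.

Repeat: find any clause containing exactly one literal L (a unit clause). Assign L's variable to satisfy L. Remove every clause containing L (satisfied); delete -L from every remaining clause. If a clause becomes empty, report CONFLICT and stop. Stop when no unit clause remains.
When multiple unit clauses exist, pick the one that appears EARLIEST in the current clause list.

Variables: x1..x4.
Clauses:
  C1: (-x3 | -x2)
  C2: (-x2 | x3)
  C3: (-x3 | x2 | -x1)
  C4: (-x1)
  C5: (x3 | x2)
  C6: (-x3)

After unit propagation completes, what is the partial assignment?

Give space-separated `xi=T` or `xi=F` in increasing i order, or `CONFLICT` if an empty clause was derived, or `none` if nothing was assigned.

unit clause [-1] forces x1=F; simplify:
  satisfied 2 clause(s); 4 remain; assigned so far: [1]
unit clause [-3] forces x3=F; simplify:
  drop 3 from [-2, 3] -> [-2]
  drop 3 from [3, 2] -> [2]
  satisfied 2 clause(s); 2 remain; assigned so far: [1, 3]
unit clause [-2] forces x2=F; simplify:
  drop 2 from [2] -> [] (empty!)
  satisfied 1 clause(s); 1 remain; assigned so far: [1, 2, 3]
CONFLICT (empty clause)

Answer: CONFLICT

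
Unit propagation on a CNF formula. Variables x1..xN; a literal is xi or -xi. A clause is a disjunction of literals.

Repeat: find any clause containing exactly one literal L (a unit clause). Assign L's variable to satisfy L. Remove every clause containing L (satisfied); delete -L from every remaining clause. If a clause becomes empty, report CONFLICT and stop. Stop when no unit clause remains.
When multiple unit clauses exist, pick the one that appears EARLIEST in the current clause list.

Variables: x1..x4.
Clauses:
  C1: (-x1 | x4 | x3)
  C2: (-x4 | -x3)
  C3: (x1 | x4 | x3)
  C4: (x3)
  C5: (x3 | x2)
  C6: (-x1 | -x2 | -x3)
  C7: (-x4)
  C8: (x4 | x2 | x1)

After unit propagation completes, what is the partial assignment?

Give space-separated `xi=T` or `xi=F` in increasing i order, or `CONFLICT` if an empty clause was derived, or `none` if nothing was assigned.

Answer: x3=T x4=F

Derivation:
unit clause [3] forces x3=T; simplify:
  drop -3 from [-4, -3] -> [-4]
  drop -3 from [-1, -2, -3] -> [-1, -2]
  satisfied 4 clause(s); 4 remain; assigned so far: [3]
unit clause [-4] forces x4=F; simplify:
  drop 4 from [4, 2, 1] -> [2, 1]
  satisfied 2 clause(s); 2 remain; assigned so far: [3, 4]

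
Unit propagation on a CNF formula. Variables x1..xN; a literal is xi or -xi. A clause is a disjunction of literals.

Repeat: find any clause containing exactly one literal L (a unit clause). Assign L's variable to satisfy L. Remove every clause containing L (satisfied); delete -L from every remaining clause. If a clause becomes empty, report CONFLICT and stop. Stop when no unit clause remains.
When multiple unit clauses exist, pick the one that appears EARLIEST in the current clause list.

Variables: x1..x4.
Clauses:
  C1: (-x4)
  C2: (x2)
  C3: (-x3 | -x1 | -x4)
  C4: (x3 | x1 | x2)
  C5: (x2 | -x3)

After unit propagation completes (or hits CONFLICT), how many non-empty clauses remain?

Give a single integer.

Answer: 0

Derivation:
unit clause [-4] forces x4=F; simplify:
  satisfied 2 clause(s); 3 remain; assigned so far: [4]
unit clause [2] forces x2=T; simplify:
  satisfied 3 clause(s); 0 remain; assigned so far: [2, 4]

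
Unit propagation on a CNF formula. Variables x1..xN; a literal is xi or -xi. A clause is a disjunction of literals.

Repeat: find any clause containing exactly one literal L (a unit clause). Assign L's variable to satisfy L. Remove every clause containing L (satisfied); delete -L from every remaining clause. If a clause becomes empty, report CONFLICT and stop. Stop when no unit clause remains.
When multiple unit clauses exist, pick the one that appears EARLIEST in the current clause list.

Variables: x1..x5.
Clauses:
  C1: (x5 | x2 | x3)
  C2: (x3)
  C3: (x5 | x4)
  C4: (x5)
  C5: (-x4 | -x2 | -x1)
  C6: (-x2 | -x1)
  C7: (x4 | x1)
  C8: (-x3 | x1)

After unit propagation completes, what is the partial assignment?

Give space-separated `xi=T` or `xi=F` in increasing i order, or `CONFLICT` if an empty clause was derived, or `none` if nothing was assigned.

Answer: x1=T x2=F x3=T x5=T

Derivation:
unit clause [3] forces x3=T; simplify:
  drop -3 from [-3, 1] -> [1]
  satisfied 2 clause(s); 6 remain; assigned so far: [3]
unit clause [5] forces x5=T; simplify:
  satisfied 2 clause(s); 4 remain; assigned so far: [3, 5]
unit clause [1] forces x1=T; simplify:
  drop -1 from [-4, -2, -1] -> [-4, -2]
  drop -1 from [-2, -1] -> [-2]
  satisfied 2 clause(s); 2 remain; assigned so far: [1, 3, 5]
unit clause [-2] forces x2=F; simplify:
  satisfied 2 clause(s); 0 remain; assigned so far: [1, 2, 3, 5]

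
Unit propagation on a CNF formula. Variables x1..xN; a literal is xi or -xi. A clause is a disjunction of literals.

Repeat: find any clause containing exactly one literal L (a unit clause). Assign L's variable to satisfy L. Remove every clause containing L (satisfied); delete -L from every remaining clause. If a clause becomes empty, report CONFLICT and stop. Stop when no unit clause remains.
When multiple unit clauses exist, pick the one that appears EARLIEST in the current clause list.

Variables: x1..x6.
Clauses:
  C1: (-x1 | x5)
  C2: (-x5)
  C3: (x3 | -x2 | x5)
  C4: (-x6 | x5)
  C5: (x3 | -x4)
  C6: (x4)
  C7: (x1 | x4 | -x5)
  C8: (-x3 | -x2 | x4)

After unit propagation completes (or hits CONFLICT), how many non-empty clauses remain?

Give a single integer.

Answer: 0

Derivation:
unit clause [-5] forces x5=F; simplify:
  drop 5 from [-1, 5] -> [-1]
  drop 5 from [3, -2, 5] -> [3, -2]
  drop 5 from [-6, 5] -> [-6]
  satisfied 2 clause(s); 6 remain; assigned so far: [5]
unit clause [-1] forces x1=F; simplify:
  satisfied 1 clause(s); 5 remain; assigned so far: [1, 5]
unit clause [-6] forces x6=F; simplify:
  satisfied 1 clause(s); 4 remain; assigned so far: [1, 5, 6]
unit clause [4] forces x4=T; simplify:
  drop -4 from [3, -4] -> [3]
  satisfied 2 clause(s); 2 remain; assigned so far: [1, 4, 5, 6]
unit clause [3] forces x3=T; simplify:
  satisfied 2 clause(s); 0 remain; assigned so far: [1, 3, 4, 5, 6]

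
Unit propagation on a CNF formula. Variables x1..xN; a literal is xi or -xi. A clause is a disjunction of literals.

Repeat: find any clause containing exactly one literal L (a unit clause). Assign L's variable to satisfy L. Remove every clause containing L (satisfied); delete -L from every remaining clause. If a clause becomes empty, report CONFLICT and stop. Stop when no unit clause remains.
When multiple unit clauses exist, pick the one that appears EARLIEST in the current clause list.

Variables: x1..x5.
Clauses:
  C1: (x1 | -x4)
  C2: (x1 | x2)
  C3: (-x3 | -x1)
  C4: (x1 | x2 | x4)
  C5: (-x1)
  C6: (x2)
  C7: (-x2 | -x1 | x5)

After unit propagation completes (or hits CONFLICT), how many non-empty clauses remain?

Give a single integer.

Answer: 0

Derivation:
unit clause [-1] forces x1=F; simplify:
  drop 1 from [1, -4] -> [-4]
  drop 1 from [1, 2] -> [2]
  drop 1 from [1, 2, 4] -> [2, 4]
  satisfied 3 clause(s); 4 remain; assigned so far: [1]
unit clause [-4] forces x4=F; simplify:
  drop 4 from [2, 4] -> [2]
  satisfied 1 clause(s); 3 remain; assigned so far: [1, 4]
unit clause [2] forces x2=T; simplify:
  satisfied 3 clause(s); 0 remain; assigned so far: [1, 2, 4]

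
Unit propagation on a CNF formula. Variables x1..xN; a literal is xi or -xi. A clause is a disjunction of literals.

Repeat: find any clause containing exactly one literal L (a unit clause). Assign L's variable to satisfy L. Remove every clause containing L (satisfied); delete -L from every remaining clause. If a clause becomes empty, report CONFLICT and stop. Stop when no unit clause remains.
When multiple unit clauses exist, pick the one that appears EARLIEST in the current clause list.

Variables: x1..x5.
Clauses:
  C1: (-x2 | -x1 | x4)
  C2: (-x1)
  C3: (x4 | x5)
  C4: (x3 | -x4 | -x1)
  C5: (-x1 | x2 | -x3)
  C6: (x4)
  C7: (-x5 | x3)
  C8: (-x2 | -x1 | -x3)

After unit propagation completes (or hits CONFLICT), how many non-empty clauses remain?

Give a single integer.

Answer: 1

Derivation:
unit clause [-1] forces x1=F; simplify:
  satisfied 5 clause(s); 3 remain; assigned so far: [1]
unit clause [4] forces x4=T; simplify:
  satisfied 2 clause(s); 1 remain; assigned so far: [1, 4]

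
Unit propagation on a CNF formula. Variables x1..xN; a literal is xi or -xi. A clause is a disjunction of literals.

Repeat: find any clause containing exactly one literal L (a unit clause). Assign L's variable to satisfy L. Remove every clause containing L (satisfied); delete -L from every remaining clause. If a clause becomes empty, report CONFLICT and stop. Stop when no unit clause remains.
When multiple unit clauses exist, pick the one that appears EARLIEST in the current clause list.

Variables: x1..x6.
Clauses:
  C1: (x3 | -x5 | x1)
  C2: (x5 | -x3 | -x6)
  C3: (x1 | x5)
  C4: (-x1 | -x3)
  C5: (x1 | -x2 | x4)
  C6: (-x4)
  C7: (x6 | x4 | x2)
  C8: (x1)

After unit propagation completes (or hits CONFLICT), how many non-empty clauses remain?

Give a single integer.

unit clause [-4] forces x4=F; simplify:
  drop 4 from [1, -2, 4] -> [1, -2]
  drop 4 from [6, 4, 2] -> [6, 2]
  satisfied 1 clause(s); 7 remain; assigned so far: [4]
unit clause [1] forces x1=T; simplify:
  drop -1 from [-1, -3] -> [-3]
  satisfied 4 clause(s); 3 remain; assigned so far: [1, 4]
unit clause [-3] forces x3=F; simplify:
  satisfied 2 clause(s); 1 remain; assigned so far: [1, 3, 4]

Answer: 1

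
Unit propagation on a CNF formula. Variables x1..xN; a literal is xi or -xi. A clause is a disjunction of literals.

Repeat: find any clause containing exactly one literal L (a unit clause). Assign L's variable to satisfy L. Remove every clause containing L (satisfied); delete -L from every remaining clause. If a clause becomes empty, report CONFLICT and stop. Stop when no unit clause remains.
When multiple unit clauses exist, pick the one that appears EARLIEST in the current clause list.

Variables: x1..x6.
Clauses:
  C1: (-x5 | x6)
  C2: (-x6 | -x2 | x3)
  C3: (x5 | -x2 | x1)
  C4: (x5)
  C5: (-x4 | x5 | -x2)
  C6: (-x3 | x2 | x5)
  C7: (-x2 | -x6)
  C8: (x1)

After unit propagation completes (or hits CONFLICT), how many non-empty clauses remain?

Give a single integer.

unit clause [5] forces x5=T; simplify:
  drop -5 from [-5, 6] -> [6]
  satisfied 4 clause(s); 4 remain; assigned so far: [5]
unit clause [6] forces x6=T; simplify:
  drop -6 from [-6, -2, 3] -> [-2, 3]
  drop -6 from [-2, -6] -> [-2]
  satisfied 1 clause(s); 3 remain; assigned so far: [5, 6]
unit clause [-2] forces x2=F; simplify:
  satisfied 2 clause(s); 1 remain; assigned so far: [2, 5, 6]
unit clause [1] forces x1=T; simplify:
  satisfied 1 clause(s); 0 remain; assigned so far: [1, 2, 5, 6]

Answer: 0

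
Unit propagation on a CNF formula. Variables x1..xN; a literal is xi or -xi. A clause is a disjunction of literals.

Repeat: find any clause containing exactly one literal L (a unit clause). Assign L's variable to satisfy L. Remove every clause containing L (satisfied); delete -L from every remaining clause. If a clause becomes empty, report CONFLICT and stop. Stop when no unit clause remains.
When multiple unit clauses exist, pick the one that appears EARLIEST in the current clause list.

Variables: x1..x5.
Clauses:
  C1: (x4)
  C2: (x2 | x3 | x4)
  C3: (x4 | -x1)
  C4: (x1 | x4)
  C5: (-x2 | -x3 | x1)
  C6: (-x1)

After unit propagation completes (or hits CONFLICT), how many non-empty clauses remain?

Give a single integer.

unit clause [4] forces x4=T; simplify:
  satisfied 4 clause(s); 2 remain; assigned so far: [4]
unit clause [-1] forces x1=F; simplify:
  drop 1 from [-2, -3, 1] -> [-2, -3]
  satisfied 1 clause(s); 1 remain; assigned so far: [1, 4]

Answer: 1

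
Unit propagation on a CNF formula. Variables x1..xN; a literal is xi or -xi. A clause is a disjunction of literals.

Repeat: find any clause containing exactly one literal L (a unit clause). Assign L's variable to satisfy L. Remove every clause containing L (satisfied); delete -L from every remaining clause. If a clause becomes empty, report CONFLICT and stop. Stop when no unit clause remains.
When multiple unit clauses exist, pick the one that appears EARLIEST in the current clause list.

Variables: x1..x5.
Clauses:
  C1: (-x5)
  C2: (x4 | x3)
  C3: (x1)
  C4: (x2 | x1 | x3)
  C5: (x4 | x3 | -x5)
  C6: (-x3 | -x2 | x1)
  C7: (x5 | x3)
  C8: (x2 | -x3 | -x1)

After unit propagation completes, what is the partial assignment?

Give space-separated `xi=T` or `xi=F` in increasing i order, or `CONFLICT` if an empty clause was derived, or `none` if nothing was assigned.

Answer: x1=T x2=T x3=T x5=F

Derivation:
unit clause [-5] forces x5=F; simplify:
  drop 5 from [5, 3] -> [3]
  satisfied 2 clause(s); 6 remain; assigned so far: [5]
unit clause [1] forces x1=T; simplify:
  drop -1 from [2, -3, -1] -> [2, -3]
  satisfied 3 clause(s); 3 remain; assigned so far: [1, 5]
unit clause [3] forces x3=T; simplify:
  drop -3 from [2, -3] -> [2]
  satisfied 2 clause(s); 1 remain; assigned so far: [1, 3, 5]
unit clause [2] forces x2=T; simplify:
  satisfied 1 clause(s); 0 remain; assigned so far: [1, 2, 3, 5]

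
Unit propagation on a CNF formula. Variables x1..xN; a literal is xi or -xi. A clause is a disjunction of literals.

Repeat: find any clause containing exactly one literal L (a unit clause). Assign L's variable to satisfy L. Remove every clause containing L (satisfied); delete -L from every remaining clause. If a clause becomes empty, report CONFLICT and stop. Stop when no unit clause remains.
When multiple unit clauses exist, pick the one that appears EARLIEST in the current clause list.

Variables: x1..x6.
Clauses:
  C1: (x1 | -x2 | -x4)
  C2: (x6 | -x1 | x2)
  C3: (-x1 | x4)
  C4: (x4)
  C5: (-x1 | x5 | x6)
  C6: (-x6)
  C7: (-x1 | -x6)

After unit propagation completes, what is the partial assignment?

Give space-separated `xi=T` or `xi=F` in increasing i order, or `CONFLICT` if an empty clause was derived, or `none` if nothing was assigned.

Answer: x4=T x6=F

Derivation:
unit clause [4] forces x4=T; simplify:
  drop -4 from [1, -2, -4] -> [1, -2]
  satisfied 2 clause(s); 5 remain; assigned so far: [4]
unit clause [-6] forces x6=F; simplify:
  drop 6 from [6, -1, 2] -> [-1, 2]
  drop 6 from [-1, 5, 6] -> [-1, 5]
  satisfied 2 clause(s); 3 remain; assigned so far: [4, 6]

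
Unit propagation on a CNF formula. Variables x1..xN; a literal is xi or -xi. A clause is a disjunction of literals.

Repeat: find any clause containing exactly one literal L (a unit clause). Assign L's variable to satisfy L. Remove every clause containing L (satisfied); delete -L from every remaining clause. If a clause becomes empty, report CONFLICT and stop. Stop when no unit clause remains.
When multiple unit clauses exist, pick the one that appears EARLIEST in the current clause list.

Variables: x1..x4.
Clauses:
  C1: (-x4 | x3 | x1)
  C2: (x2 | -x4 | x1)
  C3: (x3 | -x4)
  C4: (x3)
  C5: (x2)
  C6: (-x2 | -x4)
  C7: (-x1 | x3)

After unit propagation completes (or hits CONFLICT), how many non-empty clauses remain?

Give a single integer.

unit clause [3] forces x3=T; simplify:
  satisfied 4 clause(s); 3 remain; assigned so far: [3]
unit clause [2] forces x2=T; simplify:
  drop -2 from [-2, -4] -> [-4]
  satisfied 2 clause(s); 1 remain; assigned so far: [2, 3]
unit clause [-4] forces x4=F; simplify:
  satisfied 1 clause(s); 0 remain; assigned so far: [2, 3, 4]

Answer: 0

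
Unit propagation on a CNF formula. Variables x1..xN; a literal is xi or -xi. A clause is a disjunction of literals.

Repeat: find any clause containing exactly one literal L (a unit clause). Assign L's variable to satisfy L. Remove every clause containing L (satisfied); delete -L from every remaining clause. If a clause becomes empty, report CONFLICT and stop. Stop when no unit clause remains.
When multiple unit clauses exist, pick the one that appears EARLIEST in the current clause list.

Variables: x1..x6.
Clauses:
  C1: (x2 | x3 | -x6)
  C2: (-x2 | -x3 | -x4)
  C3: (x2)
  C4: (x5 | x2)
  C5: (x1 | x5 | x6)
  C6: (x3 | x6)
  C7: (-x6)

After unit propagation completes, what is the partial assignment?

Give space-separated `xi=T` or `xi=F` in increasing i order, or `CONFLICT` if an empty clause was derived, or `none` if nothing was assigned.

Answer: x2=T x3=T x4=F x6=F

Derivation:
unit clause [2] forces x2=T; simplify:
  drop -2 from [-2, -3, -4] -> [-3, -4]
  satisfied 3 clause(s); 4 remain; assigned so far: [2]
unit clause [-6] forces x6=F; simplify:
  drop 6 from [1, 5, 6] -> [1, 5]
  drop 6 from [3, 6] -> [3]
  satisfied 1 clause(s); 3 remain; assigned so far: [2, 6]
unit clause [3] forces x3=T; simplify:
  drop -3 from [-3, -4] -> [-4]
  satisfied 1 clause(s); 2 remain; assigned so far: [2, 3, 6]
unit clause [-4] forces x4=F; simplify:
  satisfied 1 clause(s); 1 remain; assigned so far: [2, 3, 4, 6]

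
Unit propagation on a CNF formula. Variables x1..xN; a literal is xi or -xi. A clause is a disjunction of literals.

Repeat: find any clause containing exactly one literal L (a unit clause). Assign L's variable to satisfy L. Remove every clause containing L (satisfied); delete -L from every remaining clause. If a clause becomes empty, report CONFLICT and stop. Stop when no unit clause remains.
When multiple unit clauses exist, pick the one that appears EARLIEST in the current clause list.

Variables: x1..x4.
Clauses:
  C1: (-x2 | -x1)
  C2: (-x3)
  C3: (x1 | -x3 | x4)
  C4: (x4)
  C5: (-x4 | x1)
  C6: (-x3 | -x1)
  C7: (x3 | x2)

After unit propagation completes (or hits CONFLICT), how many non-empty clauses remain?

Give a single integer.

unit clause [-3] forces x3=F; simplify:
  drop 3 from [3, 2] -> [2]
  satisfied 3 clause(s); 4 remain; assigned so far: [3]
unit clause [4] forces x4=T; simplify:
  drop -4 from [-4, 1] -> [1]
  satisfied 1 clause(s); 3 remain; assigned so far: [3, 4]
unit clause [1] forces x1=T; simplify:
  drop -1 from [-2, -1] -> [-2]
  satisfied 1 clause(s); 2 remain; assigned so far: [1, 3, 4]
unit clause [-2] forces x2=F; simplify:
  drop 2 from [2] -> [] (empty!)
  satisfied 1 clause(s); 1 remain; assigned so far: [1, 2, 3, 4]
CONFLICT (empty clause)

Answer: 0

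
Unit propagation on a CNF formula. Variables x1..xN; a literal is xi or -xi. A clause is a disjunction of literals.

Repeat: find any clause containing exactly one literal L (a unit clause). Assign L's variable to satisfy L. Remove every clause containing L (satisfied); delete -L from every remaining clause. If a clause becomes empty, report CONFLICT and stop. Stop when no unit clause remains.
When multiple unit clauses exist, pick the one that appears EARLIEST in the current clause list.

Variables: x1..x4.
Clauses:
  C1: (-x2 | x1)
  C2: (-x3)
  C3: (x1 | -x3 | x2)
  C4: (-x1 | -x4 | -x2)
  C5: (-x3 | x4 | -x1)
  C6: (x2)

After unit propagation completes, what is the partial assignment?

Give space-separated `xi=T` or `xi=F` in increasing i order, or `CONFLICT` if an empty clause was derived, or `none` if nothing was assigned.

Answer: x1=T x2=T x3=F x4=F

Derivation:
unit clause [-3] forces x3=F; simplify:
  satisfied 3 clause(s); 3 remain; assigned so far: [3]
unit clause [2] forces x2=T; simplify:
  drop -2 from [-2, 1] -> [1]
  drop -2 from [-1, -4, -2] -> [-1, -4]
  satisfied 1 clause(s); 2 remain; assigned so far: [2, 3]
unit clause [1] forces x1=T; simplify:
  drop -1 from [-1, -4] -> [-4]
  satisfied 1 clause(s); 1 remain; assigned so far: [1, 2, 3]
unit clause [-4] forces x4=F; simplify:
  satisfied 1 clause(s); 0 remain; assigned so far: [1, 2, 3, 4]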